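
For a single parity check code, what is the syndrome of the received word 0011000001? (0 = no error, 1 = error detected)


Syndrome = XOR of all bits = 0 XOR 0 XOR 1 XOR 1 XOR 0 XOR 0 XOR 0 XOR 0 XOR 0 XOR 1 = 1

1


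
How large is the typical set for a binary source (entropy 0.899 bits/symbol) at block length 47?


log2|A_typical| = nH = 47 * 0.899 = 42.253, so |A_typical| ~ 2^42.253 = 5.241e+12

5.241e+12


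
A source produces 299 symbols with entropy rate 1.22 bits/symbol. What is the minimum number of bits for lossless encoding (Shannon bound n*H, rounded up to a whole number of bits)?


Minimum bits >= n * H = 299 * 1.22 = 364.78, rounded up to a whole number of bits = 365

365 bits


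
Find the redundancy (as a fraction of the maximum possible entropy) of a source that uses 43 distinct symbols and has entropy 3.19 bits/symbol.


H_max = log2(K) = log2(43) = 5.4263 bits/symbol. Redundancy = 1 - H/H_max = 1 - 3.19/5.4263 = 1 - 0.5879 = 0.4121

0.4121


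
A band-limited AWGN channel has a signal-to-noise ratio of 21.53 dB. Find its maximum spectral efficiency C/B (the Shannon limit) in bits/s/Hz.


SNR_linear = 10^(21.53/10) = 142.2329; C/B = log2(1 + SNR_linear) = log2(1 + 142.2329) = 7.1622

7.1622 bits/s/Hz


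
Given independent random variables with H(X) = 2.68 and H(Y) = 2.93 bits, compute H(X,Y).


For independent variables, H(X,Y) = H(X) + H(Y) = 2.68 + 2.93 = 5.61

5.61 bits


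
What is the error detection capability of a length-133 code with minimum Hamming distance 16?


Detection capability = d_min - 1 = 16 - 1 = 15

15 errors


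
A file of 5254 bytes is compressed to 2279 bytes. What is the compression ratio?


Ratio = original / compressed = 5254 / 2279 = 2.3054

2.3054


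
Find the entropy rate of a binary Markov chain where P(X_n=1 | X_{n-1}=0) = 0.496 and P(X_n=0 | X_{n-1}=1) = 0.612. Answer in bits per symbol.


Stationary distribution: pi_0 = p10/(p01+p10) = 0.5523, pi_1 = 0.4477. Entropy rate H' = pi_0*H(p01) + pi_1*H(p10) = 0.5523*1.0 + 0.4477*0.9635 = 0.9836

0.9836 bits/symbol


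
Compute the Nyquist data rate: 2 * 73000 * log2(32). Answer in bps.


Rate = 2 * B * log2(M) = 2 * 73000 * 5.0 = 730000.0

730000.0 bps


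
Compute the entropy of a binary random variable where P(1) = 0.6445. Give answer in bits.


H = -p*log2(p) - (1-p)*log2(1-p). -0.6445*log2(0.6445) = 0.408450; -0.3555*log2(0.3555) = 0.530434. H = 0.408450 + 0.530434 = 0.9389

0.9389 bits


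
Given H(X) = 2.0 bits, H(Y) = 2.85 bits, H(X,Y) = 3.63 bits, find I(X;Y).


I(X;Y) = H(X) + H(Y) - H(X,Y) = 2.0 + 2.85 - 3.63 = 1.22

1.22 bits


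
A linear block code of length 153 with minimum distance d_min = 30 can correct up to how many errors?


Correction capability = floor((d-1)/2) = floor((30-1)/2) = 14

14 errors


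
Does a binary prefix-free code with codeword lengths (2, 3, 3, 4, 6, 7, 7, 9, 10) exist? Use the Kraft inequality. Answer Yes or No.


Kraft sum = sum(2^(-l_i)) = 0.5967, need <= 1. Result: satisfied (a binary prefix-free code with these lengths exists)

Yes


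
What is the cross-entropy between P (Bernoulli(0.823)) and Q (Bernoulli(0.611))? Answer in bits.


H(P,Q) = -p*log2(q) - (1-p)*log2(1-q). -0.823*log2(0.611) = 0.584952; -0.177*log2(0.389) = 0.241102. H(P,Q) = 0.584952 + 0.241102 = 0.8261

0.8261 bits


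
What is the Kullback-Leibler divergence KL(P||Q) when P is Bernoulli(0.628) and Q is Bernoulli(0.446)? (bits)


KL = p*log2(p/q) + (1-p)*log2((1-p)/(1-q)) = 0.628*log2(0.628/0.446) + 0.372*log2(0.372/0.554) = 0.0963

0.0963 bits


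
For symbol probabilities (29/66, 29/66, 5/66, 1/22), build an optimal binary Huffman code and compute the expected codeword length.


Huffman construction (repeatedly merge the two least-probable nodes; each merge adds 1 bit to every symbol beneath it): 1/22 + 5/66 = 4/33; 4/33 + 29/66 = 37/66; 29/66 + 37/66 = 1. Resulting codeword lengths (in the order the probabilities were given): (2, 1, 3, 3). L_avg = sum(p_i * l_i) = 29/66*2 + 29/66*1 + 5/66*3 + 1/22*3 = 37/22 = 1.6818

1.6818 bits


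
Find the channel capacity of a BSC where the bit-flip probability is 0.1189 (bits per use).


H(p) = -p*log2(p) - (1-p)*log2(1-p) = -0.1189*log2(0.1189) - 0.8811*log2(0.8811) = 0.365282 + 0.160909 = 0.5262. C = 1 - H(p) = 1 - 0.5262 = 0.4738

0.4738 bits


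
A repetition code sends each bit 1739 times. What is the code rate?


Rate = k/n = 1/1739

1/1739


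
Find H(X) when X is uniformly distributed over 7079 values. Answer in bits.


H = log2(n) = log2(7079) = 12.7893

12.7893 bits


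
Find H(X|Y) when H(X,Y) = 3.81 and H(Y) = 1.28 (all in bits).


H(X|Y) = H(X,Y) - H(Y) = 3.81 - 1.28 = 2.53

2.53 bits


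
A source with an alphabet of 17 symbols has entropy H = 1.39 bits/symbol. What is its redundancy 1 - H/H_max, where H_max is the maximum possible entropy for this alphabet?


H_max = log2(K) = log2(17) = 4.0875 bits/symbol. Redundancy = 1 - H/H_max = 1 - 1.39/4.0875 = 1 - 0.3401 = 0.6599

0.6599


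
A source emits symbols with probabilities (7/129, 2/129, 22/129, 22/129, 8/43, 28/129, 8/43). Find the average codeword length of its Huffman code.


Huffman construction (repeatedly merge the two least-probable nodes; each merge adds 1 bit to every symbol beneath it): 2/129 + 7/129 = 3/43; 3/43 + 22/129 = 31/129; 22/129 + 8/43 = 46/129; 8/43 + 28/129 = 52/129; 31/129 + 46/129 = 77/129; 52/129 + 77/129 = 1. Resulting codeword lengths (in the order the probabilities were given): (4, 4, 3, 3, 3, 2, 2). L_avg = sum(p_i * l_i) = 7/129*4 + 2/129*4 + 22/129*3 + 22/129*3 + 8/43*3 + 28/129*2 + 8/43*2 = 8/3 = 2.6667

2.6667 bits


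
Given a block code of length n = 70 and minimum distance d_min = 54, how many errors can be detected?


Detection capability = d_min - 1 = 54 - 1 = 53

53 errors


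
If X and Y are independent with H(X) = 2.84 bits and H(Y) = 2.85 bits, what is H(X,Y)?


For independent variables, H(X,Y) = H(X) + H(Y) = 2.84 + 2.85 = 5.69

5.69 bits


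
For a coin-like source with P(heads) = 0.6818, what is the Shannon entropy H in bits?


H = -p*log2(p) - (1-p)*log2(1-p). -0.6818*log2(0.6818) = 0.376749; -0.3182*log2(0.3182) = 0.525665. H = 0.376749 + 0.525665 = 0.9024

0.9024 bits


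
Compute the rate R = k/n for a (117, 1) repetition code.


Rate = k/n = 1/117

1/117


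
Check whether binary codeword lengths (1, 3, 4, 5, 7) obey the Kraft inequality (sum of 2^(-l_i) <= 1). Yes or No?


Kraft sum = sum(2^(-l_i)) = 0.7266, need <= 1. Result: satisfied (a binary prefix-free code with these lengths exists)

Yes


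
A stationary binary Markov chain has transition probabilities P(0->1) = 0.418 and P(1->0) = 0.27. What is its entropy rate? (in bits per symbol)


Stationary distribution: pi_0 = p10/(p01+p10) = 0.3924, pi_1 = 0.6076. Entropy rate H' = pi_0*H(p01) + pi_1*H(p10) = 0.3924*0.9805 + 0.6076*0.8415 = 0.896

0.896 bits/symbol


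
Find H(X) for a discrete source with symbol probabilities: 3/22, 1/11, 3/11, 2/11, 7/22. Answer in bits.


H = -sum(p_i * log2(p_i)). Terms: -(3/22)*log2(3/22) = 0.391973; -(1/11)*log2(1/11) = 0.314494; -(3/11)*log2(3/11) = 0.511219; -(2/11)*log2(2/11) = 0.447169; -(7/22)*log2(7/22) = 0.525661. H = 0.391973 + 0.314494 + 0.511219 + 0.447169 + 0.525661 = 2.1905

2.1905 bits


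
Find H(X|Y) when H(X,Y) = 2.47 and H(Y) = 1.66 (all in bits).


H(X|Y) = H(X,Y) - H(Y) = 2.47 - 1.66 = 0.81

0.81 bits


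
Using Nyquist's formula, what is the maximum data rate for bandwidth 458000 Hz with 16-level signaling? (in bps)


Rate = 2 * B * log2(M) = 2 * 458000 * 4.0 = 3664000.0

3664000.0 bps


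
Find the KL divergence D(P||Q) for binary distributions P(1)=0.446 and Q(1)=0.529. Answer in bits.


KL = p*log2(p/q) + (1-p)*log2((1-p)/(1-q)) = 0.446*log2(0.446/0.529) + 0.554*log2(0.554/0.471) = 0.0199

0.0199 bits


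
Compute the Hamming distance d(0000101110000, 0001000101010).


Count differing positions: . . . ^ ^ . ^ . ^ ^ . ^ . = 6 differences

6


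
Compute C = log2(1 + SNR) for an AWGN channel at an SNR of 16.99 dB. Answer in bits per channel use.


SNR_linear = 10^(16.99/10) = 50.0035; C = log2(1 + SNR_linear) = log2(1 + 50.0035) = 5.6725

5.6725 bits/channel use


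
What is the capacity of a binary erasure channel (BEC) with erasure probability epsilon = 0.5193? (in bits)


C = 1 - epsilon = 1 - 0.5193 = 0.4807

0.4807 bits


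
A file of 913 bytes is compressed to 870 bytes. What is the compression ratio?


Ratio = original / compressed = 913 / 870 = 1.0494

1.0494


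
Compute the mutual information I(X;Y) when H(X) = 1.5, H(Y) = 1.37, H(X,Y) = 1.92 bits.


I(X;Y) = H(X) + H(Y) - H(X,Y) = 1.5 + 1.37 - 1.92 = 0.95

0.95 bits


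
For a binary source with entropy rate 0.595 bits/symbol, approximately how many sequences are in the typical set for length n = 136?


log2|A_typical| = nH = 136 * 0.595 = 80.92, so |A_typical| ~ 2^80.92 = 2.287e+24

2.287e+24


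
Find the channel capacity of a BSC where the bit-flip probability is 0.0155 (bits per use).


H(p) = -p*log2(p) - (1-p)*log2(1-p) = -0.0155*log2(0.0155) - 0.9845*log2(0.9845) = 0.093180 + 0.022188 = 0.1154. C = 1 - H(p) = 1 - 0.1154 = 0.8846

0.8846 bits


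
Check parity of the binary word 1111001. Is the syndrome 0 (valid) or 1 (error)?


Syndrome = XOR of all bits = 1 XOR 1 XOR 1 XOR 1 XOR 0 XOR 0 XOR 1 = 1

1


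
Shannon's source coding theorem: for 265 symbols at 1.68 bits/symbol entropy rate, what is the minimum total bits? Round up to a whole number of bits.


Minimum bits >= n * H = 265 * 1.68 = 445.2, rounded up to a whole number of bits = 446

446 bits


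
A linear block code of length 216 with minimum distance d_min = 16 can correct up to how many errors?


Correction capability = floor((d-1)/2) = floor((16-1)/2) = 7

7 errors


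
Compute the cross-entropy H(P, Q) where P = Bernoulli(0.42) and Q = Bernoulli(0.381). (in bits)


H(P,Q) = -p*log2(q) - (1-p)*log2(1-q). -0.42*log2(0.381) = 0.584698; -0.58*log2(0.619) = 0.401353. H(P,Q) = 0.584698 + 0.401353 = 0.9861

0.9861 bits


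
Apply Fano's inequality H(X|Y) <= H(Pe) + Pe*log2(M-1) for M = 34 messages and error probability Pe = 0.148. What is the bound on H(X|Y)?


H(Pe) = -Pe*log2(Pe) - (1-Pe)*log2(1-Pe) = -0.148*log2(0.148) - 0.852*log2(0.852) = 0.407937 + 0.196876 = 0.6048. Pe*log2(M-1) = 0.148*log2(33) = 0.746570. Bound = H(Pe) + Pe*log2(M-1) = 0.407937 + 0.196876 + 0.746570 = 1.3514

1.3514 bits


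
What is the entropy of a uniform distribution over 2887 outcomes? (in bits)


H = log2(n) = log2(2887) = 11.4954

11.4954 bits


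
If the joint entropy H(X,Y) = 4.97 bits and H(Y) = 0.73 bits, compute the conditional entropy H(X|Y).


H(X|Y) = H(X,Y) - H(Y) = 4.97 - 0.73 = 4.24

4.24 bits


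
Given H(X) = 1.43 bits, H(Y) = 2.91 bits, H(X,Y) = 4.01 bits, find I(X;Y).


I(X;Y) = H(X) + H(Y) - H(X,Y) = 1.43 + 2.91 - 4.01 = 0.33

0.33 bits


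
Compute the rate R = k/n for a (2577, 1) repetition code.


Rate = k/n = 1/2577

1/2577


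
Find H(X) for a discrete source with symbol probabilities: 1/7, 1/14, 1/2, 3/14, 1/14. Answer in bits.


H = -sum(p_i * log2(p_i)). Terms: -(1/7)*log2(1/7) = 0.401051; -(1/14)*log2(1/14) = 0.271954; -(1/2)*log2(1/2) = 0.500000; -(3/14)*log2(3/14) = 0.476227; -(1/14)*log2(1/14) = 0.271954. H = 0.401051 + 0.271954 + 0.500000 + 0.476227 + 0.271954 = 1.9212

1.9212 bits


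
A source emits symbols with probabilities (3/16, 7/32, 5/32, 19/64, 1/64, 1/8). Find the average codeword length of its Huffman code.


Huffman construction (repeatedly merge the two least-probable nodes; each merge adds 1 bit to every symbol beneath it): 1/64 + 1/8 = 9/64; 9/64 + 5/32 = 19/64; 3/16 + 7/32 = 13/32; 19/64 + 19/64 = 19/32; 13/32 + 19/32 = 1. Resulting codeword lengths (in the order the probabilities were given): (2, 2, 3, 2, 4, 4). L_avg = sum(p_i * l_i) = 3/16*2 + 7/32*2 + 5/32*3 + 19/64*2 + 1/64*4 + 1/8*4 = 39/16 = 2.4375

2.4375 bits


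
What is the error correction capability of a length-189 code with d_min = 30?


Correction capability = floor((d-1)/2) = floor((30-1)/2) = 14

14 errors


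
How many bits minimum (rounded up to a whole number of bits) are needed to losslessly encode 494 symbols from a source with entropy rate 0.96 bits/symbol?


Minimum bits >= n * H = 494 * 0.96 = 474.24, rounded up to a whole number of bits = 475

475 bits


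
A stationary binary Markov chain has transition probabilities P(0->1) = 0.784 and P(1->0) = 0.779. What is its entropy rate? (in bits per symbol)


Stationary distribution: pi_0 = p10/(p01+p10) = 0.4984, pi_1 = 0.5016. Entropy rate H' = pi_0*H(p01) + pi_1*H(p10) = 0.4984*0.7528 + 0.5016*0.762 = 0.7574

0.7574 bits/symbol


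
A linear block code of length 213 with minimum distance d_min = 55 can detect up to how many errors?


Detection capability = d_min - 1 = 55 - 1 = 54

54 errors


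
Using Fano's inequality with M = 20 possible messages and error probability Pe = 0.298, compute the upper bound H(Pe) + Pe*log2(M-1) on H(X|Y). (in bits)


H(Pe) = -Pe*log2(Pe) - (1-Pe)*log2(1-Pe) = -0.298*log2(0.298) - 0.702*log2(0.702) = 0.520491 + 0.358341 = 0.8788. Pe*log2(M-1) = 0.298*log2(19) = 1.265882. Bound = H(Pe) + Pe*log2(M-1) = 0.520491 + 0.358341 + 1.265882 = 2.1447

2.1447 bits


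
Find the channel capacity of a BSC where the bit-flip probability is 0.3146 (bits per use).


H(p) = -p*log2(p) - (1-p)*log2(1-p) = -0.3146*log2(0.3146) - 0.6854*log2(0.6854) = 0.524882 + 0.373531 = 0.8984. C = 1 - H(p) = 1 - 0.8984 = 0.1016

0.1016 bits


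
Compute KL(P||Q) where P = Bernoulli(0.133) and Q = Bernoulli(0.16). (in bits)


KL = p*log2(p/q) + (1-p)*log2((1-p)/(1-q)) = 0.133*log2(0.133/0.16) + 0.867*log2(0.867/0.84) = 0.0041

0.0041 bits


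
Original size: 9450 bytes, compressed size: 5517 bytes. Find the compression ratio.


Ratio = original / compressed = 9450 / 5517 = 1.7129

1.7129


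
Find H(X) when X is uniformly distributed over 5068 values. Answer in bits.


H = log2(n) = log2(5068) = 12.3072

12.3072 bits


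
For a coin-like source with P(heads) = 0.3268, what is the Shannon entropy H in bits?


H = -p*log2(p) - (1-p)*log2(1-p). -0.3268*log2(0.3268) = 0.527298; -0.6732*log2(0.6732) = 0.384325. H = 0.527298 + 0.384325 = 0.9116

0.9116 bits


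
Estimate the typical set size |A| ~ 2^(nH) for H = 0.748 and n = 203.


log2|A_typical| = nH = 203 * 0.748 = 151.844, so |A_typical| ~ 2^151.844 = 5.124e+45

5.124e+45


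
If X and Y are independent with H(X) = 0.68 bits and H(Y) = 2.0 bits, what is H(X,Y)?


For independent variables, H(X,Y) = H(X) + H(Y) = 0.68 + 2.0 = 2.68

2.68 bits


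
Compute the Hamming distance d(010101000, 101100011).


Count differing positions: ^ ^ ^ . . ^ . ^ ^ = 6 differences

6


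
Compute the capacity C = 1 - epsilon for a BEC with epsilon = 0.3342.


C = 1 - epsilon = 1 - 0.3342 = 0.6658

0.6658 bits


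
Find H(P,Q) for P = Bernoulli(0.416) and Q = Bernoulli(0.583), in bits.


H(P,Q) = -p*log2(q) - (1-p)*log2(1-q). -0.416*log2(0.583) = 0.323828; -0.584*log2(0.417) = 0.736938. H(P,Q) = 0.323828 + 0.736938 = 1.0608

1.0608 bits


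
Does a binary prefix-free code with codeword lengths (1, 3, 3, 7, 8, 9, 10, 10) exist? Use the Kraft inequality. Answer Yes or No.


Kraft sum = sum(2^(-l_i)) = 0.7656, need <= 1. Result: satisfied (a binary prefix-free code with these lengths exists)

Yes


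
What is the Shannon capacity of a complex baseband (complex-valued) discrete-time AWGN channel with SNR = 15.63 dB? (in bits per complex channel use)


SNR_linear = 10^(15.63/10) = 36.5595; C = log2(1 + SNR_linear) = log2(1 + 36.5595) = 5.2311

5.2311 bits/channel use


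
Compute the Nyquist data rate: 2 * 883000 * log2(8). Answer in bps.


Rate = 2 * B * log2(M) = 2 * 883000 * 3.0 = 5298000.0

5298000.0 bps


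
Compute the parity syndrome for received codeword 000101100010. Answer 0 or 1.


Syndrome = XOR of all bits = 0 XOR 0 XOR 0 XOR 1 XOR 0 XOR 1 XOR 1 XOR 0 XOR 0 XOR 0 XOR 1 XOR 0 = 0

0


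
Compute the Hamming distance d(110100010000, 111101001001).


Count differing positions: . . ^ . . ^ . ^ ^ . . ^ = 5 differences

5


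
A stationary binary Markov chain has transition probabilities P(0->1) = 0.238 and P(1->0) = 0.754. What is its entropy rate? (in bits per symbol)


Stationary distribution: pi_0 = p10/(p01+p10) = 0.7601, pi_1 = 0.2399. Entropy rate H' = pi_0*H(p01) + pi_1*H(p10) = 0.7601*0.7917 + 0.2399*0.8049 = 0.7949

0.7949 bits/symbol


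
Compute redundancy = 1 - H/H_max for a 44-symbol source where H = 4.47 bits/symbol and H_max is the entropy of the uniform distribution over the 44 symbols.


H_max = log2(K) = log2(44) = 5.4594 bits/symbol. Redundancy = 1 - H/H_max = 1 - 4.47/5.4594 = 1 - 0.8188 = 0.1812

0.1812


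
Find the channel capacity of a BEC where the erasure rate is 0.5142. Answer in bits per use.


C = 1 - epsilon = 1 - 0.5142 = 0.4858

0.4858 bits


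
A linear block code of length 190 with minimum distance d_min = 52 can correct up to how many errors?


Correction capability = floor((d-1)/2) = floor((52-1)/2) = 25

25 errors


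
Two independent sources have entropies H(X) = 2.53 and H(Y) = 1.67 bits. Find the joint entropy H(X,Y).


For independent variables, H(X,Y) = H(X) + H(Y) = 2.53 + 1.67 = 4.2

4.2 bits


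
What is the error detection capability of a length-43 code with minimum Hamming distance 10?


Detection capability = d_min - 1 = 10 - 1 = 9

9 errors


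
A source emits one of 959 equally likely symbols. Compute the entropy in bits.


H = log2(n) = log2(959) = 9.9054

9.9054 bits


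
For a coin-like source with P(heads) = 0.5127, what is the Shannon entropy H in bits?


H = -p*log2(p) - (1-p)*log2(1-p). -0.5127*log2(0.5127) = 0.494147; -0.4873*log2(0.4873) = 0.505388. H = 0.494147 + 0.505388 = 0.9995

0.9995 bits


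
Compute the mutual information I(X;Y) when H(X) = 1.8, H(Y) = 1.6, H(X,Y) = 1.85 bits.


I(X;Y) = H(X) + H(Y) - H(X,Y) = 1.8 + 1.6 - 1.85 = 1.55

1.55 bits


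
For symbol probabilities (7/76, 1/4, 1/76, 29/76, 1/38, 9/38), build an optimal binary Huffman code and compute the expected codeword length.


Huffman construction (repeatedly merge the two least-probable nodes; each merge adds 1 bit to every symbol beneath it): 1/76 + 1/38 = 3/76; 3/76 + 7/76 = 5/38; 5/38 + 9/38 = 7/19; 1/4 + 7/19 = 47/76; 29/76 + 47/76 = 1. Resulting codeword lengths (in the order the probabilities were given): (4, 2, 5, 1, 5, 3). L_avg = sum(p_i * l_i) = 7/76*4 + 1/4*2 + 1/76*5 + 29/76*1 + 1/38*5 + 9/38*3 = 41/19 = 2.1579

2.1579 bits


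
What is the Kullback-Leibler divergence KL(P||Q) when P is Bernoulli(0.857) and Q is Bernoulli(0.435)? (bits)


KL = p*log2(p/q) + (1-p)*log2((1-p)/(1-q)) = 0.857*log2(0.857/0.435) + 0.143*log2(0.143/0.565) = 0.5549

0.5549 bits


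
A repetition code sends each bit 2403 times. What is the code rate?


Rate = k/n = 1/2403

1/2403


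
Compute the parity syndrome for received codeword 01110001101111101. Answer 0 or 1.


Syndrome = XOR of all bits = 0 XOR 1 XOR 1 XOR 1 XOR 0 XOR 0 XOR 0 XOR 1 XOR 1 XOR 0 XOR 1 XOR 1 XOR 1 XOR 1 XOR 1 XOR 0 XOR 1 = 1

1


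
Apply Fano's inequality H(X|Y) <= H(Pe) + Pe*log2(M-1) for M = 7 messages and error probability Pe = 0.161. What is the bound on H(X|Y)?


H(Pe) = -Pe*log2(Pe) - (1-Pe)*log2(1-Pe) = -0.161*log2(0.161) - 0.839*log2(0.839) = 0.424214 + 0.212483 = 0.6367. Pe*log2(M-1) = 0.161*log2(6) = 0.416179. Bound = H(Pe) + Pe*log2(M-1) = 0.424214 + 0.212483 + 0.416179 = 1.0529

1.0529 bits


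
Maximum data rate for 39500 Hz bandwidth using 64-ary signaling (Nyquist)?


Rate = 2 * B * log2(M) = 2 * 39500 * 6.0 = 474000.0

474000.0 bps


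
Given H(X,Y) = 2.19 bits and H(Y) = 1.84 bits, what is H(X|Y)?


H(X|Y) = H(X,Y) - H(Y) = 2.19 - 1.84 = 0.35

0.35 bits


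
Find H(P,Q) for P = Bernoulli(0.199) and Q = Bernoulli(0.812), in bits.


H(P,Q) = -p*log2(q) - (1-p)*log2(1-q). -0.199*log2(0.812) = 0.059789; -0.801*log2(0.188) = 1.931368. H(P,Q) = 0.059789 + 1.931368 = 1.9912

1.9912 bits


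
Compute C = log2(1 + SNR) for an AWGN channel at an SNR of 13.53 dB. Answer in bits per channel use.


SNR_linear = 10^(13.53/10) = 22.5424; C = log2(1 + SNR_linear) = log2(1 + 22.5424) = 4.5572

4.5572 bits/channel use


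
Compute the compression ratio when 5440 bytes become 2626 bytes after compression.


Ratio = original / compressed = 5440 / 2626 = 2.0716

2.0716


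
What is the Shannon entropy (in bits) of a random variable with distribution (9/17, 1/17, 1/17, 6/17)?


H = -sum(p_i * log2(p_i)). Terms: -(9/17)*log2(9/17) = 0.485755; -(1/17)*log2(1/17) = 0.240439; -(1/17)*log2(1/17) = 0.240439; -(6/17)*log2(6/17) = 0.530294. H = 0.485755 + 0.240439 + 0.240439 + 0.530294 = 1.4969

1.4969 bits


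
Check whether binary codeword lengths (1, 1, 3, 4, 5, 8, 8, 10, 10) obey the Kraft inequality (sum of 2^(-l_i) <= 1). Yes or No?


Kraft sum = sum(2^(-l_i)) = 1.2285, need <= 1. Result: violated (a binary prefix-free code with these lengths cannot exist)

No


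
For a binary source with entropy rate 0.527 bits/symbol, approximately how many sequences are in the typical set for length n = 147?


log2|A_typical| = nH = 147 * 0.527 = 77.469, so |A_typical| ~ 2^77.469 = 2.092e+23

2.092e+23


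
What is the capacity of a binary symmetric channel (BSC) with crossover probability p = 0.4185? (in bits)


H(p) = -p*log2(p) - (1-p)*log2(1-p) = -0.4185*log2(0.4185) - 0.5815*log2(0.5815) = 0.525929 + 0.454820 = 0.9807. C = 1 - H(p) = 1 - 0.9807 = 0.0193

0.0193 bits


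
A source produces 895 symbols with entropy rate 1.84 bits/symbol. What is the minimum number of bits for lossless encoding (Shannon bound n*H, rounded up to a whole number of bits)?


Minimum bits >= n * H = 895 * 1.84 = 1646.8, rounded up to a whole number of bits = 1647

1647 bits


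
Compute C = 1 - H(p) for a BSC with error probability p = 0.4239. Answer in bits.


H(p) = -p*log2(p) - (1-p)*log2(1-p) = -0.4239*log2(0.4239) - 0.5761*log2(0.5761) = 0.524875 + 0.458350 = 0.9832. C = 1 - H(p) = 1 - 0.9832 = 0.0168

0.0168 bits


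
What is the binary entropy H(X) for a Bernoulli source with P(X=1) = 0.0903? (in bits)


H = -p*log2(p) - (1-p)*log2(1-p). -0.0903*log2(0.0903) = 0.313262; -0.9097*log2(0.9097) = 0.124208. H = 0.313262 + 0.124208 = 0.4375

0.4375 bits


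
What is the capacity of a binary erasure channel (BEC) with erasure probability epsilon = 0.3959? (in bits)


C = 1 - epsilon = 1 - 0.3959 = 0.6041

0.6041 bits


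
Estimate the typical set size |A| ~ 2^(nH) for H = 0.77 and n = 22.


log2|A_typical| = nH = 22 * 0.77 = 16.94, so |A_typical| ~ 2^16.94 = 1.257e+05

1.257e+05


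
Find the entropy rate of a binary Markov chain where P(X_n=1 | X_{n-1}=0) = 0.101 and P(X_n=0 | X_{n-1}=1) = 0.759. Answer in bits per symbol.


Stationary distribution: pi_0 = p10/(p01+p10) = 0.8826, pi_1 = 0.1174. Entropy rate H' = pi_0*H(p01) + pi_1*H(p10) = 0.8826*0.4722 + 0.1174*0.7967 = 0.5103

0.5103 bits/symbol


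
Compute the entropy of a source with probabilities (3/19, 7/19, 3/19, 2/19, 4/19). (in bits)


H = -sum(p_i * log2(p_i)). Terms: -(3/19)*log2(3/19) = 0.420468; -(7/19)*log2(7/19) = 0.530737; -(3/19)*log2(3/19) = 0.420468; -(2/19)*log2(2/19) = 0.341887; -(4/19)*log2(4/19) = 0.473248. H = 0.420468 + 0.530737 + 0.420468 + 0.341887 + 0.473248 = 2.1868

2.1868 bits


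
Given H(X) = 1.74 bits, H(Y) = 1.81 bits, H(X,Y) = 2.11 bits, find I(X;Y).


I(X;Y) = H(X) + H(Y) - H(X,Y) = 1.74 + 1.81 - 2.11 = 1.44

1.44 bits


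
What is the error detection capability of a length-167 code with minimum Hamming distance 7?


Detection capability = d_min - 1 = 7 - 1 = 6

6 errors


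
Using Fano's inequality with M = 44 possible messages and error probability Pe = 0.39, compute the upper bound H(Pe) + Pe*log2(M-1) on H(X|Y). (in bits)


H(Pe) = -Pe*log2(Pe) - (1-Pe)*log2(1-Pe) = -0.39*log2(0.39) - 0.61*log2(0.61) = 0.529797 + 0.435002 = 0.9648. Pe*log2(M-1) = 0.39*log2(43) = 2.116243. Bound = H(Pe) + Pe*log2(M-1) = 0.529797 + 0.435002 + 2.116243 = 3.081

3.081 bits


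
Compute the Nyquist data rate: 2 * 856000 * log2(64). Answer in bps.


Rate = 2 * B * log2(M) = 2 * 856000 * 6.0 = 10272000.0

10272000.0 bps


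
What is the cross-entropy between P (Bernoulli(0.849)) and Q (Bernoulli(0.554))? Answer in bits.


H(P,Q) = -p*log2(q) - (1-p)*log2(1-q). -0.849*log2(0.554) = 0.723384; -0.151*log2(0.446) = 0.175898. H(P,Q) = 0.723384 + 0.175898 = 0.8993

0.8993 bits


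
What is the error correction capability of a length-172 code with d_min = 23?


Correction capability = floor((d-1)/2) = floor((23-1)/2) = 11

11 errors


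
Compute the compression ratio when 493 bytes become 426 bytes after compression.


Ratio = original / compressed = 493 / 426 = 1.1573

1.1573


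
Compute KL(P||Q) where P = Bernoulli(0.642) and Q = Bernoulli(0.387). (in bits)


KL = p*log2(p/q) + (1-p)*log2((1-p)/(1-q)) = 0.642*log2(0.642/0.387) + 0.358*log2(0.358/0.613) = 0.191

0.191 bits


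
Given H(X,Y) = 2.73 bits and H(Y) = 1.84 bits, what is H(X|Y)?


H(X|Y) = H(X,Y) - H(Y) = 2.73 - 1.84 = 0.89

0.89 bits


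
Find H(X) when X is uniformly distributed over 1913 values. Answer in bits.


H = log2(n) = log2(1913) = 10.9016

10.9016 bits


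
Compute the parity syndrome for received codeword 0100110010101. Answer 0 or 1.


Syndrome = XOR of all bits = 0 XOR 1 XOR 0 XOR 0 XOR 1 XOR 1 XOR 0 XOR 0 XOR 1 XOR 0 XOR 1 XOR 0 XOR 1 = 0

0


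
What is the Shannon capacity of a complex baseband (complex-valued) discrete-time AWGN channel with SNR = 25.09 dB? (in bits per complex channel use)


SNR_linear = 10^(25.09/10) = 322.8494; C = log2(1 + SNR_linear) = log2(1 + 322.8494) = 8.3392

8.3392 bits/channel use


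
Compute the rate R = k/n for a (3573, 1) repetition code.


Rate = k/n = 1/3573

1/3573


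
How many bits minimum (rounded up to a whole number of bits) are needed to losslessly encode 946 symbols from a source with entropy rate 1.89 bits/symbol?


Minimum bits >= n * H = 946 * 1.89 = 1787.94, rounded up to a whole number of bits = 1788

1788 bits


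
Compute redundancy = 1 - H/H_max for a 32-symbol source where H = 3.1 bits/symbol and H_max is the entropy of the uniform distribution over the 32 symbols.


H_max = log2(K) = log2(32) = 5.0 bits/symbol. Redundancy = 1 - H/H_max = 1 - 3.1/5.0 = 1 - 0.62 = 0.38

0.38


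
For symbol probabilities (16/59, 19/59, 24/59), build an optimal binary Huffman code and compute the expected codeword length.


Huffman construction (repeatedly merge the two least-probable nodes; each merge adds 1 bit to every symbol beneath it): 16/59 + 19/59 = 35/59; 24/59 + 35/59 = 1. Resulting codeword lengths (in the order the probabilities were given): (2, 2, 1). L_avg = sum(p_i * l_i) = 16/59*2 + 19/59*2 + 24/59*1 = 94/59 = 1.5932

1.5932 bits


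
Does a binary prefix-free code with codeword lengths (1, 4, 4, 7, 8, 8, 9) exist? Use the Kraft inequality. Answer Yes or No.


Kraft sum = sum(2^(-l_i)) = 0.6426, need <= 1. Result: satisfied (a binary prefix-free code with these lengths exists)

Yes


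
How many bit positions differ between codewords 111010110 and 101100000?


Count differing positions: . ^ . ^ ^ . ^ ^ . = 5 differences

5


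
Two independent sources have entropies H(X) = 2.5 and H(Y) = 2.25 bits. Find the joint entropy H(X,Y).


For independent variables, H(X,Y) = H(X) + H(Y) = 2.5 + 2.25 = 4.75

4.75 bits


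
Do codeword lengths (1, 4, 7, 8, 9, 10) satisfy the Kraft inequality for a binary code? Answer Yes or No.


Kraft sum = sum(2^(-l_i)) = 0.5771, need <= 1. Result: satisfied (a binary prefix-free code with these lengths exists)

Yes


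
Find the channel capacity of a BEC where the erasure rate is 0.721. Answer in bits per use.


C = 1 - epsilon = 1 - 0.721 = 0.279

0.279 bits


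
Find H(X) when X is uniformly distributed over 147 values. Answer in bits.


H = log2(n) = log2(147) = 7.1997

7.1997 bits


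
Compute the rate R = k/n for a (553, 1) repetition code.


Rate = k/n = 1/553

1/553


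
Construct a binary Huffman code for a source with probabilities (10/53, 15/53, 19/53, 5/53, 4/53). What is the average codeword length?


Huffman construction (repeatedly merge the two least-probable nodes; each merge adds 1 bit to every symbol beneath it): 4/53 + 5/53 = 9/53; 9/53 + 10/53 = 19/53; 15/53 + 19/53 = 34/53; 19/53 + 34/53 = 1. Resulting codeword lengths (in the order the probabilities were given): (2, 2, 2, 3, 3). L_avg = sum(p_i * l_i) = 10/53*2 + 15/53*2 + 19/53*2 + 5/53*3 + 4/53*3 = 115/53 = 2.1698

2.1698 bits


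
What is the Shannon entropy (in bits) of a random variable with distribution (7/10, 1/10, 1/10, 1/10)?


H = -sum(p_i * log2(p_i)). Terms: -(7/10)*log2(7/10) = 0.360201; -(1/10)*log2(1/10) = 0.332193; -(1/10)*log2(1/10) = 0.332193; -(1/10)*log2(1/10) = 0.332193. H = 0.360201 + 0.332193 + 0.332193 + 0.332193 = 1.3568

1.3568 bits


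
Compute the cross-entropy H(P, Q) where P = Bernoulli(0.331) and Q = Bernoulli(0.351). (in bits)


H(P,Q) = -p*log2(q) - (1-p)*log2(1-q). -0.331*log2(0.351) = 0.499961; -0.669*log2(0.649) = 0.417262. H(P,Q) = 0.499961 + 0.417262 = 0.9172

0.9172 bits


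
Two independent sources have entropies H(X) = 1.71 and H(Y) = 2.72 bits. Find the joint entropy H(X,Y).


For independent variables, H(X,Y) = H(X) + H(Y) = 1.71 + 2.72 = 4.43

4.43 bits


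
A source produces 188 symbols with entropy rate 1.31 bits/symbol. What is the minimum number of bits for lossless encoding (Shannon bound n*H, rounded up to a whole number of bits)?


Minimum bits >= n * H = 188 * 1.31 = 246.28, rounded up to a whole number of bits = 247

247 bits


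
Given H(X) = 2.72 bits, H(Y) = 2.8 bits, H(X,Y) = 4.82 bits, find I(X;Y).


I(X;Y) = H(X) + H(Y) - H(X,Y) = 2.72 + 2.8 - 4.82 = 0.7

0.7 bits


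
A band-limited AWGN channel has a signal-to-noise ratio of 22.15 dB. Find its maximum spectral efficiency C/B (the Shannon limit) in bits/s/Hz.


SNR_linear = 10^(22.15/10) = 164.059; C/B = log2(1 + SNR_linear) = log2(1 + 164.059) = 7.3668

7.3668 bits/s/Hz


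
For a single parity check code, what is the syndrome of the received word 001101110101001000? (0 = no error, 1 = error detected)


Syndrome = XOR of all bits = 0 XOR 0 XOR 1 XOR 1 XOR 0 XOR 1 XOR 1 XOR 1 XOR 0 XOR 1 XOR 0 XOR 1 XOR 0 XOR 0 XOR 1 XOR 0 XOR 0 XOR 0 = 0

0


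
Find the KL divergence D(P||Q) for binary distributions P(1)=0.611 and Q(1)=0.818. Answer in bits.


KL = p*log2(p/q) + (1-p)*log2((1-p)/(1-q)) = 0.611*log2(0.611/0.818) + 0.389*log2(0.389/0.182) = 0.1691

0.1691 bits


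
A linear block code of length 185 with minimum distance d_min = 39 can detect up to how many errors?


Detection capability = d_min - 1 = 39 - 1 = 38

38 errors


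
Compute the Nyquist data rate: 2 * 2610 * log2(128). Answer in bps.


Rate = 2 * B * log2(M) = 2 * 2610 * 7.0 = 36540.0

36540.0 bps


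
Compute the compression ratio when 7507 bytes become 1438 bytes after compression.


Ratio = original / compressed = 7507 / 1438 = 5.2204

5.2204


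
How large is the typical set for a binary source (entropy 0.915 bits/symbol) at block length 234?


log2|A_typical| = nH = 234 * 0.915 = 214.11, so |A_typical| ~ 2^214.11 = 2.841e+64

2.841e+64


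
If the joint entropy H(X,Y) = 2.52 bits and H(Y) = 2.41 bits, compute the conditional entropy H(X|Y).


H(X|Y) = H(X,Y) - H(Y) = 2.52 - 2.41 = 0.11

0.11 bits


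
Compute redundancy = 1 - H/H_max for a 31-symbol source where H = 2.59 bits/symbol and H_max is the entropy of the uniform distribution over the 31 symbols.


H_max = log2(K) = log2(31) = 4.9542 bits/symbol. Redundancy = 1 - H/H_max = 1 - 2.59/4.9542 = 1 - 0.5228 = 0.4772

0.4772


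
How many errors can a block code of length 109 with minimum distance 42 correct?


Correction capability = floor((d-1)/2) = floor((42-1)/2) = 20

20 errors


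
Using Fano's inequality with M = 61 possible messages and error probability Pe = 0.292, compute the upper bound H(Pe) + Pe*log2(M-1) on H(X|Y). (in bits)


H(Pe) = -Pe*log2(Pe) - (1-Pe)*log2(1-Pe) = -0.292*log2(0.292) - 0.708*log2(0.708) = 0.518580 + 0.352711 = 0.8713. Pe*log2(M-1) = 0.292*log2(60) = 1.724812. Bound = H(Pe) + Pe*log2(M-1) = 0.518580 + 0.352711 + 1.724812 = 2.5961

2.5961 bits


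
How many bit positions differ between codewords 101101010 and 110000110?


Count differing positions: . ^ ^ ^ . ^ ^ . . = 5 differences

5


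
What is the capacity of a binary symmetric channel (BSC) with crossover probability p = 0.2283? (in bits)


H(p) = -p*log2(p) - (1-p)*log2(1-p) = -0.2283*log2(0.2283) - 0.7717*log2(0.7717) = 0.486507 + 0.288529 = 0.775. C = 1 - H(p) = 1 - 0.775 = 0.225

0.225 bits


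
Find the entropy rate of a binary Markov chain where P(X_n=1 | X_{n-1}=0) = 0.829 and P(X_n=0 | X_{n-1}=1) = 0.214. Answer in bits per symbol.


Stationary distribution: pi_0 = p10/(p01+p10) = 0.2052, pi_1 = 0.7948. Entropy rate H' = pi_0*H(p01) + pi_1*H(p10) = 0.2052*0.66 + 0.7948*0.7491 = 0.7308

0.7308 bits/symbol


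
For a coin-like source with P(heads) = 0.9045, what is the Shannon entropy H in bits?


H = -p*log2(p) - (1-p)*log2(1-p). -0.9045*log2(0.9045) = 0.130978; -0.0955*log2(0.0955) = 0.323588. H = 0.130978 + 0.323588 = 0.4546

0.4546 bits


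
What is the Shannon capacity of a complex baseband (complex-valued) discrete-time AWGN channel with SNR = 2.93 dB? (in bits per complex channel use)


SNR_linear = 10^(2.93/10) = 1.9634; C = log2(1 + SNR_linear) = log2(1 + 1.9634) = 1.5672

1.5672 bits/channel use


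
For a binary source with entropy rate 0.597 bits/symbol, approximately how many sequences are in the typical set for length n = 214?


log2|A_typical| = nH = 214 * 0.597 = 127.758, so |A_typical| ~ 2^127.758 = 2.877e+38

2.877e+38


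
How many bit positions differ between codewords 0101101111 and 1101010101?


Count differing positions: ^ . . . ^ ^ ^ . ^ . = 5 differences

5


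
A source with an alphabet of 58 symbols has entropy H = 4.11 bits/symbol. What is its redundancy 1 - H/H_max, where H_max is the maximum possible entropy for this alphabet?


H_max = log2(K) = log2(58) = 5.858 bits/symbol. Redundancy = 1 - H/H_max = 1 - 4.11/5.858 = 1 - 0.7016 = 0.2984

0.2984


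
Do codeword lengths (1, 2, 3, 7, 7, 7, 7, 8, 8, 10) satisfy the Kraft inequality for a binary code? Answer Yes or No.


Kraft sum = sum(2^(-l_i)) = 0.915, need <= 1. Result: satisfied (a binary prefix-free code with these lengths exists)

Yes


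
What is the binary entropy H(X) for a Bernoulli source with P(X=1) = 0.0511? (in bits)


H = -p*log2(p) - (1-p)*log2(1-p). -0.0511*log2(0.0511) = 0.219246; -0.9489*log2(0.9489) = 0.071805. H = 0.219246 + 0.071805 = 0.2911

0.2911 bits


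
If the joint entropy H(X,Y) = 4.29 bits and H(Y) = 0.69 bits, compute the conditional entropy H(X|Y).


H(X|Y) = H(X,Y) - H(Y) = 4.29 - 0.69 = 3.6

3.6 bits


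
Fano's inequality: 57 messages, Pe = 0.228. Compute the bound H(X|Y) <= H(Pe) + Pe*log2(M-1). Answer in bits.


H(Pe) = -Pe*log2(Pe) - (1-Pe)*log2(1-Pe) = -0.228*log2(0.228) - 0.772*log2(0.772) = 0.486300 + 0.288209 = 0.7745. Pe*log2(M-1) = 0.228*log2(56) = 1.324077. Bound = H(Pe) + Pe*log2(M-1) = 0.486300 + 0.288209 + 1.324077 = 2.0986

2.0986 bits


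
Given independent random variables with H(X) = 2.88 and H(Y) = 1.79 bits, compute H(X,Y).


For independent variables, H(X,Y) = H(X) + H(Y) = 2.88 + 1.79 = 4.67

4.67 bits


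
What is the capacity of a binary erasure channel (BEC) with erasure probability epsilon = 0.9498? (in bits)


C = 1 - epsilon = 1 - 0.9498 = 0.0502

0.0502 bits


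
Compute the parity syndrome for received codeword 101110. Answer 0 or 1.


Syndrome = XOR of all bits = 1 XOR 0 XOR 1 XOR 1 XOR 1 XOR 0 = 0

0


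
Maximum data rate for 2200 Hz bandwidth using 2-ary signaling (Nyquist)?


Rate = 2 * B * log2(M) = 2 * 2200 * 1.0 = 4400.0

4400.0 bps


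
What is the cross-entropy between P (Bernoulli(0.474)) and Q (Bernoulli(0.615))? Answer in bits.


H(P,Q) = -p*log2(q) - (1-p)*log2(1-q). -0.474*log2(0.615) = 0.332436; -0.526*log2(0.385) = 0.724339. H(P,Q) = 0.332436 + 0.724339 = 1.0568

1.0568 bits


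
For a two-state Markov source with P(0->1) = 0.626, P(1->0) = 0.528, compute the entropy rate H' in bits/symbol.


Stationary distribution: pi_0 = p10/(p01+p10) = 0.4575, pi_1 = 0.5425. Entropy rate H' = pi_0*H(p01) + pi_1*H(p10) = 0.4575*0.9537 + 0.5425*0.9977 = 0.9776

0.9776 bits/symbol


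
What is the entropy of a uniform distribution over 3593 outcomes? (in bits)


H = log2(n) = log2(3593) = 11.811

11.811 bits


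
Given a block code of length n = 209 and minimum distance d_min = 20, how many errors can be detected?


Detection capability = d_min - 1 = 20 - 1 = 19

19 errors


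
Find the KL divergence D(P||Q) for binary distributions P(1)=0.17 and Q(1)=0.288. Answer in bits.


KL = p*log2(p/q) + (1-p)*log2((1-p)/(1-q)) = 0.17*log2(0.17/0.288) + 0.83*log2(0.83/0.712) = 0.0543

0.0543 bits


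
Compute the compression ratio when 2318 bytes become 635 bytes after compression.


Ratio = original / compressed = 2318 / 635 = 3.6504

3.6504


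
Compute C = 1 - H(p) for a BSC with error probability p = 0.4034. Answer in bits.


H(p) = -p*log2(p) - (1-p)*log2(1-p) = -0.4034*log2(0.4034) - 0.5966*log2(0.5966) = 0.528340 + 0.444565 = 0.9729. C = 1 - H(p) = 1 - 0.9729 = 0.0271

0.0271 bits


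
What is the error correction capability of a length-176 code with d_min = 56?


Correction capability = floor((d-1)/2) = floor((56-1)/2) = 27

27 errors


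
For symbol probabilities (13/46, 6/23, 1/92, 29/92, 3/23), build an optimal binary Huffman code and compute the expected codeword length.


Huffman construction (repeatedly merge the two least-probable nodes; each merge adds 1 bit to every symbol beneath it): 1/92 + 3/23 = 13/92; 13/92 + 6/23 = 37/92; 13/46 + 29/92 = 55/92; 37/92 + 55/92 = 1. Resulting codeword lengths (in the order the probabilities were given): (2, 2, 3, 2, 3). L_avg = sum(p_i * l_i) = 13/46*2 + 6/23*2 + 1/92*3 + 29/92*2 + 3/23*3 = 197/92 = 2.1413

2.1413 bits


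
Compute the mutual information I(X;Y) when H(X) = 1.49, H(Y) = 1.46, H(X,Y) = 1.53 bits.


I(X;Y) = H(X) + H(Y) - H(X,Y) = 1.49 + 1.46 - 1.53 = 1.42

1.42 bits


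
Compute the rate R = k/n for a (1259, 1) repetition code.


Rate = k/n = 1/1259

1/1259


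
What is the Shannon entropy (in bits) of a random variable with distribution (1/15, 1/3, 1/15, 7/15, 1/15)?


H = -sum(p_i * log2(p_i)). Terms: -(1/15)*log2(1/15) = 0.260459; -(1/3)*log2(1/3) = 0.528321; -(1/15)*log2(1/15) = 0.260459; -(7/15)*log2(7/15) = 0.513117; -(1/15)*log2(1/15) = 0.260459. H = 0.260459 + 0.528321 + 0.260459 + 0.513117 + 0.260459 = 1.8228

1.8228 bits


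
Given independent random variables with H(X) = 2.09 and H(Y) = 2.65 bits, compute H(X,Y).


For independent variables, H(X,Y) = H(X) + H(Y) = 2.09 + 2.65 = 4.74

4.74 bits


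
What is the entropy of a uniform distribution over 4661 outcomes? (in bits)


H = log2(n) = log2(4661) = 12.1864

12.1864 bits


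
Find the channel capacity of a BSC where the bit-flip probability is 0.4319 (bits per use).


H(p) = -p*log2(p) - (1-p)*log2(1-p) = -0.4319*log2(0.4319) - 0.5681*log2(0.5681) = 0.523131 + 0.463446 = 0.9866. C = 1 - H(p) = 1 - 0.9866 = 0.0134

0.0134 bits
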